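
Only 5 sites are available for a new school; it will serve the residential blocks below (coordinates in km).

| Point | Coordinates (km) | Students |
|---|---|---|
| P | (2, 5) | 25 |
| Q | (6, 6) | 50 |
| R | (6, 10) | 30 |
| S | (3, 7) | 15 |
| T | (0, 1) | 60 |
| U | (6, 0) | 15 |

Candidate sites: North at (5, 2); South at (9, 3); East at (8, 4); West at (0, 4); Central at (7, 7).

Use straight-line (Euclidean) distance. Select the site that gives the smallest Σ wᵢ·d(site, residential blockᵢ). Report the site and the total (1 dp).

North, total 974.3 km

Total weighted distance at each candidate:
  North (5, 2): total = 974.3
  South (9, 3): total = 1347.6
  East (8, 4): total = 1150.4
  West (0, 4): total = 978.5
  Central (7, 7): total = 1019.4
Minimum is at North with total 974.3 km.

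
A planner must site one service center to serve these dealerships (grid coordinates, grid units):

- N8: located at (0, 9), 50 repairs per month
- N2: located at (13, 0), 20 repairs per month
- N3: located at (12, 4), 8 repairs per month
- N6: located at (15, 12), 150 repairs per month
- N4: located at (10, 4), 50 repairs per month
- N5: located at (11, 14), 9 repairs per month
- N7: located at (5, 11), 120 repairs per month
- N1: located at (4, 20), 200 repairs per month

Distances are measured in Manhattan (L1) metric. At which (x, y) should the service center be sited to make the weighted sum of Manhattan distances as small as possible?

Manhattan distance separates: Σwᵢ(|x−xᵢ|+|y−yᵢ|) = Σwᵢ|x−xᵢ| + Σwᵢ|y−yᵢ|, so x and y are optimised independently as 1-D weighted medians.
Total weight W = 607; half = 303.5.
x-coordinate, sorted with cumulative weight:
  x=0 (N8, w=50) cum 50
  x=4 (N1, w=200) cum 250
  x=5 (N7, w=120) cum 370  ← median
  x=10 (N4, w=50) cum 420
  x=11 (N5, w=9) cum 429
  x=12 (N3, w=8) cum 437
  x=13 (N2, w=20) cum 457
  x=15 (N6, w=150) cum 607
⇒ x* = 5
y-coordinate, sorted with cumulative weight:
  y=0 (N2, w=20) cum 20
  y=4 (N3, w=8) cum 28
  y=4 (N4, w=50) cum 78
  y=9 (N8, w=50) cum 128
  y=11 (N7, w=120) cum 248
  y=12 (N6, w=150) cum 398  ← median
  y=14 (N5, w=9) cum 407
  y=20 (N1, w=200) cum 607
⇒ y* = 12

(5, 12)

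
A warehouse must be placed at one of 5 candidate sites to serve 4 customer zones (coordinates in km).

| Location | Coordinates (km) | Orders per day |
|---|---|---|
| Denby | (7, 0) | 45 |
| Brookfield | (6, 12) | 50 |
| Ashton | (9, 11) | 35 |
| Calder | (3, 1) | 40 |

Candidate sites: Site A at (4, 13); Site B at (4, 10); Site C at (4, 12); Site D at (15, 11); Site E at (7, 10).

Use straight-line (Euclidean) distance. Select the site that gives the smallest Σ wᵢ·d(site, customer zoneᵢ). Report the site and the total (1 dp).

Site E, total 1034.0 km

Total weighted distance at each candidate:
  Site A (4, 13): total = 1382.3
  Site B (4, 10): total = 1151.9
  Site C (4, 12): total = 1276.9
  Site D (15, 11): total = 1899.7
  Site E (7, 10): total = 1034.0
Minimum is at Site E with total 1034.0 km.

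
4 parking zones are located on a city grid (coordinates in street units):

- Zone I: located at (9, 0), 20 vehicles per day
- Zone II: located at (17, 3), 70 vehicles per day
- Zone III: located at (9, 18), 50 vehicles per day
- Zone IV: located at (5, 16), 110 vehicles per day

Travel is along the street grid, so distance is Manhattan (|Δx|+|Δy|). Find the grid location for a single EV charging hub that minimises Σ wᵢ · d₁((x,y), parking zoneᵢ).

(9, 16)

Manhattan distance separates: Σwᵢ(|x−xᵢ|+|y−yᵢ|) = Σwᵢ|x−xᵢ| + Σwᵢ|y−yᵢ|, so x and y are optimised independently as 1-D weighted medians.
Total weight W = 250; half = 125.
x-coordinate, sorted with cumulative weight:
  x=5 (Zone IV, w=110) cum 110
  x=9 (Zone I, w=20) cum 130  ← median
  x=9 (Zone III, w=50) cum 180
  x=17 (Zone II, w=70) cum 250
⇒ x* = 9
y-coordinate, sorted with cumulative weight:
  y=0 (Zone I, w=20) cum 20
  y=3 (Zone II, w=70) cum 90
  y=16 (Zone IV, w=110) cum 200  ← median
  y=18 (Zone III, w=50) cum 250
⇒ y* = 16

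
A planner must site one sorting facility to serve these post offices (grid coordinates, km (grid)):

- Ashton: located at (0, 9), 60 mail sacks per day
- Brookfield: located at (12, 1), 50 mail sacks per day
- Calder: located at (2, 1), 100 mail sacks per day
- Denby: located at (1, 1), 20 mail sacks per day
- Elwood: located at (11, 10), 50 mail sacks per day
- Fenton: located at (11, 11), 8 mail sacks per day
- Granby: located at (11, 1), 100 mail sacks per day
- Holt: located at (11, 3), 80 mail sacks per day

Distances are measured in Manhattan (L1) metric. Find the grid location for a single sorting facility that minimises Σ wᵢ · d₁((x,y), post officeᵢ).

Manhattan distance separates: Σwᵢ(|x−xᵢ|+|y−yᵢ|) = Σwᵢ|x−xᵢ| + Σwᵢ|y−yᵢ|, so x and y are optimised independently as 1-D weighted medians.
Total weight W = 468; half = 234.
x-coordinate, sorted with cumulative weight:
  x=0 (Ashton, w=60) cum 60
  x=1 (Denby, w=20) cum 80
  x=2 (Calder, w=100) cum 180
  x=11 (Elwood, w=50) cum 230
  x=11 (Fenton, w=8) cum 238  ← median
  x=11 (Granby, w=100) cum 338
  x=11 (Holt, w=80) cum 418
  x=12 (Brookfield, w=50) cum 468
⇒ x* = 11
y-coordinate, sorted with cumulative weight:
  y=1 (Brookfield, w=50) cum 50
  y=1 (Calder, w=100) cum 150
  y=1 (Denby, w=20) cum 170
  y=1 (Granby, w=100) cum 270  ← median
  y=3 (Holt, w=80) cum 350
  y=9 (Ashton, w=60) cum 410
  y=10 (Elwood, w=50) cum 460
  y=11 (Fenton, w=8) cum 468
⇒ y* = 1

(11, 1)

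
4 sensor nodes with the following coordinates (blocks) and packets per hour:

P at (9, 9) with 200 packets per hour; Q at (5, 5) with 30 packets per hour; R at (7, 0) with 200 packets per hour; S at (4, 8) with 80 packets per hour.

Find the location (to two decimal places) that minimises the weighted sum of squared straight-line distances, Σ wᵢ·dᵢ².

The minimiser of Σwᵢ‖p−pᵢ‖² is the weighted centroid p* = (Σwᵢpᵢ)/(Σwᵢ).
Σwᵢ = 510.
Σwᵢxᵢ = 200·9 + 30·5 + 200·7 + 80·4 = 3670.
Σwᵢyᵢ = 200·9 + 30·5 + 200·0 + 80·8 = 2590.
x* = 3670/510 = 7.20, y* = 2590/510 = 5.08.

(7.20, 5.08)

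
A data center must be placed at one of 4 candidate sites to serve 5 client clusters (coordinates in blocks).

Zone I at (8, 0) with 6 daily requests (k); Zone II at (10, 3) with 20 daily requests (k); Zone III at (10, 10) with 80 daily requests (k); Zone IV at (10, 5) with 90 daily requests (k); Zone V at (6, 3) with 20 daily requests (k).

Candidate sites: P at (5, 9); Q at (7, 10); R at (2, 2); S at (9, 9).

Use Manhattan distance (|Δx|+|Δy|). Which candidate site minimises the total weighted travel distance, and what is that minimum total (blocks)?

Total weighted distance at each candidate:
  P (5, 9): total = 1722
  Q (7, 10): total = 1386
  R (2, 2): total = 2598
  S (9, 9): total = 990
Minimum is at S with total 990 blocks.

S, total 990 blocks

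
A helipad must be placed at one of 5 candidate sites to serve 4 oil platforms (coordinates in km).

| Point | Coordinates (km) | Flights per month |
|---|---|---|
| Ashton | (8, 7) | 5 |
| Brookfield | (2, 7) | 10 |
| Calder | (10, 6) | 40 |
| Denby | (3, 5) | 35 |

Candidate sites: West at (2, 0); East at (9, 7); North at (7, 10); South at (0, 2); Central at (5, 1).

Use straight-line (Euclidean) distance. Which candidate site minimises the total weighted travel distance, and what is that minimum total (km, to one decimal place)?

Total weighted distance at each candidate:
  West (2, 0): total = 694.6
  East (9, 7): total = 352.9
  North (7, 10): total = 498.2
  South (0, 2): total = 680.3
  Central (5, 1): total = 540.0
Minimum is at East with total 352.9 km.

East, total 352.9 km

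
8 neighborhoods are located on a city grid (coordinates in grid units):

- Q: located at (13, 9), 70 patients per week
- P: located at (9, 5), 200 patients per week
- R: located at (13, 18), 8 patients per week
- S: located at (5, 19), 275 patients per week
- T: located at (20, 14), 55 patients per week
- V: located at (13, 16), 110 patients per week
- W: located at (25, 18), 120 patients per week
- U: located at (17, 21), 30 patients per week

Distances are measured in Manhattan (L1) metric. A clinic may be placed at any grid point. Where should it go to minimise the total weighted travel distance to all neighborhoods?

Manhattan distance separates: Σwᵢ(|x−xᵢ|+|y−yᵢ|) = Σwᵢ|x−xᵢ| + Σwᵢ|y−yᵢ|, so x and y are optimised independently as 1-D weighted medians.
Total weight W = 868; half = 434.
x-coordinate, sorted with cumulative weight:
  x=5 (S, w=275) cum 275
  x=9 (P, w=200) cum 475  ← median
  x=13 (Q, w=70) cum 545
  x=13 (R, w=8) cum 553
  x=13 (V, w=110) cum 663
  x=17 (U, w=30) cum 693
  x=20 (T, w=55) cum 748
  x=25 (W, w=120) cum 868
⇒ x* = 9
y-coordinate, sorted with cumulative weight:
  y=5 (P, w=200) cum 200
  y=9 (Q, w=70) cum 270
  y=14 (T, w=55) cum 325
  y=16 (V, w=110) cum 435  ← median
  y=18 (R, w=8) cum 443
  y=18 (W, w=120) cum 563
  y=19 (S, w=275) cum 838
  y=21 (U, w=30) cum 868
⇒ y* = 16

(9, 16)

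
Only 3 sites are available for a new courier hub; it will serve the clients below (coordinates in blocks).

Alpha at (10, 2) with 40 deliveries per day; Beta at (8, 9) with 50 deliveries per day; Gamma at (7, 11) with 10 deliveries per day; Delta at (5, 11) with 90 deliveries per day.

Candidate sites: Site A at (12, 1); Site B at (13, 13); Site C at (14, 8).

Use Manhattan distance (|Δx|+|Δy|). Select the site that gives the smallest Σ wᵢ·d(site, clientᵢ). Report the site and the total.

Site C, total 1930 blocks

Total weighted distance at each candidate:
  Site A (12, 1): total = 2400
  Site B (13, 13): total = 1990
  Site C (14, 8): total = 1930
Minimum is at Site C with total 1930 blocks.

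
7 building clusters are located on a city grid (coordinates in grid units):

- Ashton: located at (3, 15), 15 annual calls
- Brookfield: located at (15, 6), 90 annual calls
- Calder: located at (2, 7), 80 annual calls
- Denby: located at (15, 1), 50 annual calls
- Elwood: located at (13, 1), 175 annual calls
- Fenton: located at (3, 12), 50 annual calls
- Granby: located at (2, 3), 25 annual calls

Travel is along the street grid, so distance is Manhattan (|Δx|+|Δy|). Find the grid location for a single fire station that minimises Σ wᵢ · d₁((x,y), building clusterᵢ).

(13, 3)

Manhattan distance separates: Σwᵢ(|x−xᵢ|+|y−yᵢ|) = Σwᵢ|x−xᵢ| + Σwᵢ|y−yᵢ|, so x and y are optimised independently as 1-D weighted medians.
Total weight W = 485; half = 242.5.
x-coordinate, sorted with cumulative weight:
  x=2 (Calder, w=80) cum 80
  x=2 (Granby, w=25) cum 105
  x=3 (Ashton, w=15) cum 120
  x=3 (Fenton, w=50) cum 170
  x=13 (Elwood, w=175) cum 345  ← median
  x=15 (Brookfield, w=90) cum 435
  x=15 (Denby, w=50) cum 485
⇒ x* = 13
y-coordinate, sorted with cumulative weight:
  y=1 (Denby, w=50) cum 50
  y=1 (Elwood, w=175) cum 225
  y=3 (Granby, w=25) cum 250  ← median
  y=6 (Brookfield, w=90) cum 340
  y=7 (Calder, w=80) cum 420
  y=12 (Fenton, w=50) cum 470
  y=15 (Ashton, w=15) cum 485
⇒ y* = 3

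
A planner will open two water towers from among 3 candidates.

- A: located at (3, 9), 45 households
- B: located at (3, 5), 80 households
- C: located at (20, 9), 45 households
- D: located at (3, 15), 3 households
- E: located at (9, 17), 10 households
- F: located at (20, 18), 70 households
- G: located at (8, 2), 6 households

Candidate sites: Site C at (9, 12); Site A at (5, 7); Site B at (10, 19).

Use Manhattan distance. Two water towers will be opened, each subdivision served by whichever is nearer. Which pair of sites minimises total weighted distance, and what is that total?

{Site A, Site B}, total 2143

Evaluate every pair (each demand assigned to the nearer of the two):
  {Site A, Site B}: total = 2143
  {Site C, Site A}: total = 2445
  {Site C, Site B}: total = 2968
Best pair: {Site A, Site B} with total 2143.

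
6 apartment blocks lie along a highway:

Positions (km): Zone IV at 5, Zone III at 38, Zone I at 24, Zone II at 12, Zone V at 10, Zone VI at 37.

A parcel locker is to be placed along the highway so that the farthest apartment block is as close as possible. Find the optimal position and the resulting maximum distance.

The 1-center on a line is the midpoint of the two extreme points: leftmost at 5, rightmost at 38.
Optimal location = (5 + 38)/2 = 21.5; maximum distance = (38 − 5)/2 = 16.5.

location 21.5, max distance 16.5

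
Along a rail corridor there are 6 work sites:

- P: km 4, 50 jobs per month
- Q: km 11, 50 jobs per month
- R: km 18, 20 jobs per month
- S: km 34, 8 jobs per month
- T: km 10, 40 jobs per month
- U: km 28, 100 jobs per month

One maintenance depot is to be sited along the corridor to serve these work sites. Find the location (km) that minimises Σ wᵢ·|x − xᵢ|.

For a sum of weighted absolute distances on a line, the optimum is the weighted median (not the mean). Total weight W = 268; half-weight = 134.
Sort by position and accumulate weight:
  km 4 (P, w=50) → cum 50
  km 10 (T, w=40) → cum 90
  km 11 (Q, w=50) → cum 140  ≥ 134 → median here
  km 18 (R, w=20) → cum 160
  km 28 (U, w=100) → cum 260
  km 34 (S, w=8) → cum 268
Optimal location: km 11.

x = 11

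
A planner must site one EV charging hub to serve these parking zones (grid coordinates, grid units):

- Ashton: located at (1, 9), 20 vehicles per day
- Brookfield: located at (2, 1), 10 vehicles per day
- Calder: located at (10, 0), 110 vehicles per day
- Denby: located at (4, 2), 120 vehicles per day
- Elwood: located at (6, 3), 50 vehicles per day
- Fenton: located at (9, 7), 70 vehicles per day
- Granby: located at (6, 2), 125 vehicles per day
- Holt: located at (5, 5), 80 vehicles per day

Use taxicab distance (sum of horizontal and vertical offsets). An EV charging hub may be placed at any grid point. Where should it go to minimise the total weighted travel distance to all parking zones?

(6, 2)

Manhattan distance separates: Σwᵢ(|x−xᵢ|+|y−yᵢ|) = Σwᵢ|x−xᵢ| + Σwᵢ|y−yᵢ|, so x and y are optimised independently as 1-D weighted medians.
Total weight W = 585; half = 292.5.
x-coordinate, sorted with cumulative weight:
  x=1 (Ashton, w=20) cum 20
  x=2 (Brookfield, w=10) cum 30
  x=4 (Denby, w=120) cum 150
  x=5 (Holt, w=80) cum 230
  x=6 (Elwood, w=50) cum 280
  x=6 (Granby, w=125) cum 405  ← median
  x=9 (Fenton, w=70) cum 475
  x=10 (Calder, w=110) cum 585
⇒ x* = 6
y-coordinate, sorted with cumulative weight:
  y=0 (Calder, w=110) cum 110
  y=1 (Brookfield, w=10) cum 120
  y=2 (Denby, w=120) cum 240
  y=2 (Granby, w=125) cum 365  ← median
  y=3 (Elwood, w=50) cum 415
  y=5 (Holt, w=80) cum 495
  y=7 (Fenton, w=70) cum 565
  y=9 (Ashton, w=20) cum 585
⇒ y* = 2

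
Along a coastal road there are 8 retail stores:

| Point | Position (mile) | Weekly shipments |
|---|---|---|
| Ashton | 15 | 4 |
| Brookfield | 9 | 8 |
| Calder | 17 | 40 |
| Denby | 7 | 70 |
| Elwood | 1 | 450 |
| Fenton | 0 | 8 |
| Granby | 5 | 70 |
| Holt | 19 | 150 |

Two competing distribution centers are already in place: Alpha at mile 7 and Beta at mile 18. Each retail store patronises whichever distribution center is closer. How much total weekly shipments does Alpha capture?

606

The indifferent point is the midpoint (7+18)/2 = 12.5; retail stores left of it (closer to Alpha at 7) go to Alpha, those right go to Beta.
  Fenton at 0 (w=8) → Alpha
  Elwood at 1 (w=450) → Alpha
  Granby at 5 (w=70) → Alpha
  Denby at 7 (w=70) → Alpha
  Brookfield at 9 (w=8) → Alpha
  Ashton at 15 (w=4) → Beta
  Calder at 17 (w=40) → Beta
  Holt at 19 (w=150) → Beta
Alpha captures 606; Beta captures 194.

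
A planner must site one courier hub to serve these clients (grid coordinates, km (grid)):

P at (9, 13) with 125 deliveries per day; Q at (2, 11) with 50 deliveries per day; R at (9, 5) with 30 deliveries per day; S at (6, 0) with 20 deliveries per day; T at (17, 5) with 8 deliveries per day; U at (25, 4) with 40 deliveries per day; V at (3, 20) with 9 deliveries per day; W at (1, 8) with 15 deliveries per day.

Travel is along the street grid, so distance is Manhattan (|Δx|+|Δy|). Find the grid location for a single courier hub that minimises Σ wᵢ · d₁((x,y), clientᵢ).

(9, 11)

Manhattan distance separates: Σwᵢ(|x−xᵢ|+|y−yᵢ|) = Σwᵢ|x−xᵢ| + Σwᵢ|y−yᵢ|, so x and y are optimised independently as 1-D weighted medians.
Total weight W = 297; half = 148.5.
x-coordinate, sorted with cumulative weight:
  x=1 (W, w=15) cum 15
  x=2 (Q, w=50) cum 65
  x=3 (V, w=9) cum 74
  x=6 (S, w=20) cum 94
  x=9 (P, w=125) cum 219  ← median
  x=9 (R, w=30) cum 249
  x=17 (T, w=8) cum 257
  x=25 (U, w=40) cum 297
⇒ x* = 9
y-coordinate, sorted with cumulative weight:
  y=0 (S, w=20) cum 20
  y=4 (U, w=40) cum 60
  y=5 (R, w=30) cum 90
  y=5 (T, w=8) cum 98
  y=8 (W, w=15) cum 113
  y=11 (Q, w=50) cum 163  ← median
  y=13 (P, w=125) cum 288
  y=20 (V, w=9) cum 297
⇒ y* = 11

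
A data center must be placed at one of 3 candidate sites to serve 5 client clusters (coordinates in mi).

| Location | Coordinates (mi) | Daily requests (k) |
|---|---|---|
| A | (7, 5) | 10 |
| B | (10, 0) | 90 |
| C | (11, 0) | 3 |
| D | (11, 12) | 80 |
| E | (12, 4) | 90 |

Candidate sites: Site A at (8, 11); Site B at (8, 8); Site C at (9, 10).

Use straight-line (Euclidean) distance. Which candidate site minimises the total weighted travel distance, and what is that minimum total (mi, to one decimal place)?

Total weighted distance at each candidate:
  Site A (8, 11): total = 2079.8
  Site B (8, 8): total = 1708.5
  Site C (9, 10): total = 1818.9
Minimum is at Site B with total 1708.5 mi.

Site B, total 1708.5 mi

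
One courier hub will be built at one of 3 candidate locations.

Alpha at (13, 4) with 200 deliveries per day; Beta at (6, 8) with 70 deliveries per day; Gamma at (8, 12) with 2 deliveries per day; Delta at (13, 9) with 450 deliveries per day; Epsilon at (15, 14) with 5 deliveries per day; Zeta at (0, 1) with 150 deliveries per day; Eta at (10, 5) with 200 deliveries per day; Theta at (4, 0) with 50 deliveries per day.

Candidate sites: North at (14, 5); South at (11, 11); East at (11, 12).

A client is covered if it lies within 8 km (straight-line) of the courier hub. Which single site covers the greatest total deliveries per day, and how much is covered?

South, covering 927

Coverage radius r = 8 km; a point is covered iff (Δx)²+(Δy)² ≤ 8² = 64.
  North (14, 5): covers {Alpha, Delta, Eta} → 850
  South (11, 11): covers {Alpha, Beta, Gamma, Delta, Epsilon, Eta} → 927
  East (11, 12): covers {Beta, Gamma, Delta, Epsilon, Eta} → 727
Maximum coverage at South: 927 deliveries per day.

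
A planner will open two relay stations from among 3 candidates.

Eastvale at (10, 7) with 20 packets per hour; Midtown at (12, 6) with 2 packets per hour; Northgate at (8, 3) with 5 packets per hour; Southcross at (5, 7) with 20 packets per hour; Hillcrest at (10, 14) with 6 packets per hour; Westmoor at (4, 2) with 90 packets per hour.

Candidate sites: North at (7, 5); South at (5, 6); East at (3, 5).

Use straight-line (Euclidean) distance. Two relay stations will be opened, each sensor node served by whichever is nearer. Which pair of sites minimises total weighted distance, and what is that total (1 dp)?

Evaluate every pair (each demand assigned to the nearer of the two):
  {North, East}: total = 491.6
  {South, East}: total = 498.4
  {North, South}: total = 541.2
Best pair: {North, East} with total 491.6.

{North, East}, total 491.6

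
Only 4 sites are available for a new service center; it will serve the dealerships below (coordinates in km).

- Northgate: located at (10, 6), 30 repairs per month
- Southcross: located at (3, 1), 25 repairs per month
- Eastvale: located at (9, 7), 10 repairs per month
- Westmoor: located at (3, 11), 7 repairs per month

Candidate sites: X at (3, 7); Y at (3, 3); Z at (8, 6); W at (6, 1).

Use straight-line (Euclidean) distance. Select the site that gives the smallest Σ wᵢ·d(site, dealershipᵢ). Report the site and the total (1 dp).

Total weighted distance at each candidate:
  X (3, 7): total = 450.1
  Y (3, 3): total = 406.6
  Z (8, 6): total = 300.4
  W (6, 1): total = 407.3
Minimum is at Z with total 300.4 km.

Z, total 300.4 km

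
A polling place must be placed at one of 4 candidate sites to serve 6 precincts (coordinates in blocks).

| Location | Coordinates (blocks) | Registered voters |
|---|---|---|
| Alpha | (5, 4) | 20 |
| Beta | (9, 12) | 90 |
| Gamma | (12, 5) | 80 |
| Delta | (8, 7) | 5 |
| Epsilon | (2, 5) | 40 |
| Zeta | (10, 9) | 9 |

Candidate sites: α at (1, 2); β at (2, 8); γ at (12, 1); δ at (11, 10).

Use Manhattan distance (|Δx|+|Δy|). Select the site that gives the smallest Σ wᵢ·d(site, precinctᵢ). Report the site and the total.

δ, total 1688 blocks

Total weighted distance at each candidate:
  α (1, 2): total = 3224
  β (2, 8): total = 2406
  γ (12, 1): total = 2480
  δ (11, 10): total = 1688
Minimum is at δ with total 1688 blocks.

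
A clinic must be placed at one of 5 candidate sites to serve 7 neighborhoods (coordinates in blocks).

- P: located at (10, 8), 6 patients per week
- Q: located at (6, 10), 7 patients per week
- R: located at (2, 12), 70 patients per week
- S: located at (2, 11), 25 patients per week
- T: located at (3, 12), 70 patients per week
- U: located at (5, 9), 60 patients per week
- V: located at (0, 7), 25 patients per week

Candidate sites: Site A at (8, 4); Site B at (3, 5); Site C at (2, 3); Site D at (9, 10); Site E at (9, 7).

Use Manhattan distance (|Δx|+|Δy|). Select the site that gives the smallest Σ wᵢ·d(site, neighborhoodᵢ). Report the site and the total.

Total weighted distance at each candidate:
  Site A (8, 4): total = 3062
  Site B (3, 5): total = 1826
  Site C (2, 3): total = 2375
  Site D (9, 10): total = 2029
  Site E (9, 7): total = 2524
Minimum is at Site B with total 1826 blocks.

Site B, total 1826 blocks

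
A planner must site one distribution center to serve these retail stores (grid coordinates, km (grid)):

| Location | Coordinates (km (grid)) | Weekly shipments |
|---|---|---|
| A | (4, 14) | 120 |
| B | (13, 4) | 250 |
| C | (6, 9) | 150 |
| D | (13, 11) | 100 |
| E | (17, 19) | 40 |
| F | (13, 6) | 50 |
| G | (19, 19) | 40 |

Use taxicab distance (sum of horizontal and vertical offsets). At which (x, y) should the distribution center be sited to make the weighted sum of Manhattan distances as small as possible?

(13, 9)

Manhattan distance separates: Σwᵢ(|x−xᵢ|+|y−yᵢ|) = Σwᵢ|x−xᵢ| + Σwᵢ|y−yᵢ|, so x and y are optimised independently as 1-D weighted medians.
Total weight W = 750; half = 375.
x-coordinate, sorted with cumulative weight:
  x=4 (A, w=120) cum 120
  x=6 (C, w=150) cum 270
  x=13 (B, w=250) cum 520  ← median
  x=13 (D, w=100) cum 620
  x=13 (F, w=50) cum 670
  x=17 (E, w=40) cum 710
  x=19 (G, w=40) cum 750
⇒ x* = 13
y-coordinate, sorted with cumulative weight:
  y=4 (B, w=250) cum 250
  y=6 (F, w=50) cum 300
  y=9 (C, w=150) cum 450  ← median
  y=11 (D, w=100) cum 550
  y=14 (A, w=120) cum 670
  y=19 (E, w=40) cum 710
  y=19 (G, w=40) cum 750
⇒ y* = 9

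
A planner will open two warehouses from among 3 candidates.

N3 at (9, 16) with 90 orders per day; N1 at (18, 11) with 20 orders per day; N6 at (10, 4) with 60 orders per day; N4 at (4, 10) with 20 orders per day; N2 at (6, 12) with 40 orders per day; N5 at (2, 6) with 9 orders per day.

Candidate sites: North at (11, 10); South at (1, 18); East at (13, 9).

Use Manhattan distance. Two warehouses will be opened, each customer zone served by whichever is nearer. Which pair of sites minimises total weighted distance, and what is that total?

{North, East}, total 1817

Evaluate every pair (each demand assigned to the nearer of the two):
  {North, East}: total = 1817
  {North, South}: total = 1837
  {South, East}: total = 2237
Best pair: {North, East} with total 1817.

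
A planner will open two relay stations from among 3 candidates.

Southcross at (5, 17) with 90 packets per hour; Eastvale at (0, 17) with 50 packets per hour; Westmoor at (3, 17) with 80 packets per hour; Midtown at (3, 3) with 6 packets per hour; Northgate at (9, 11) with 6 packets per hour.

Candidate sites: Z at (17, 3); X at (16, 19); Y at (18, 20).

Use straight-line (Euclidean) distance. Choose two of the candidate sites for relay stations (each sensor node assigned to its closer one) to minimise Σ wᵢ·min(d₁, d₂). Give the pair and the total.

Evaluate every pair (each demand assigned to the nearer of the two):
  {Z, X}: total = 3012.5
  {X, Y}: total = 3052.2
  {Z, Y}: total = 3488.8
Best pair: {Z, X} with total 3012.5.

{Z, X}, total 3012.5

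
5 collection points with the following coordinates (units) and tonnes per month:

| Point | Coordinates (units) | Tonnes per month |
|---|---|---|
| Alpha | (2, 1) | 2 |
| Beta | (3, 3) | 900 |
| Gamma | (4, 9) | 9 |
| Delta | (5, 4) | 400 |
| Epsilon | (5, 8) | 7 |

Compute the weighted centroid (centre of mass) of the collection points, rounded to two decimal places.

(3.62, 3.37)

The minimiser of Σwᵢ‖p−pᵢ‖² is the weighted centroid p* = (Σwᵢpᵢ)/(Σwᵢ).
Σwᵢ = 1318.
Σwᵢxᵢ = 2·2 + 900·3 + 9·4 + 400·5 + 7·5 = 4775.
Σwᵢyᵢ = 2·1 + 900·3 + 9·9 + 400·4 + 7·8 = 4439.
x* = 4775/1318 = 3.62, y* = 4439/1318 = 3.37.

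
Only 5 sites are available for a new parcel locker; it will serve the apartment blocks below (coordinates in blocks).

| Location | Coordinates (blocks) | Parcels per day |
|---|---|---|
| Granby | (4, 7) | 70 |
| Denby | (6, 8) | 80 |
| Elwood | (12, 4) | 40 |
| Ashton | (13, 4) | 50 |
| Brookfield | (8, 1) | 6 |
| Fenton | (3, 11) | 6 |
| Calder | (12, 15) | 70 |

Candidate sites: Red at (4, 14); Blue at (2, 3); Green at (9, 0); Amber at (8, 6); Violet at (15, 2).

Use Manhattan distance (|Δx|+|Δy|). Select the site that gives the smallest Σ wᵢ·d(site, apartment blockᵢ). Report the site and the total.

Total weighted distance at each candidate:
  Red (4, 14): total = 3556
  Blue (2, 3): total = 3822
  Green (9, 0): total = 3774
  Amber (8, 6): total = 2260
  Violet (15, 2): total = 4014
Minimum is at Amber with total 2260 blocks.

Amber, total 2260 blocks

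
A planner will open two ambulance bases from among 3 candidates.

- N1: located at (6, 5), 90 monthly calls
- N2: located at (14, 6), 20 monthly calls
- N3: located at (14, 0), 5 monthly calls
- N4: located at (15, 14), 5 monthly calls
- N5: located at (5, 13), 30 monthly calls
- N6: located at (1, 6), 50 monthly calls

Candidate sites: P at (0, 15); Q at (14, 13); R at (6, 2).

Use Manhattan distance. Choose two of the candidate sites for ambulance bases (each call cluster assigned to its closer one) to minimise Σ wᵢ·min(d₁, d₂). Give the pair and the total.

{Q, R}, total 1190

Evaluate every pair (each demand assigned to the nearer of the two):
  {Q, R}: total = 1190
  {P, R}: total = 1300
  {P, Q}: total = 2365
Best pair: {Q, R} with total 1190.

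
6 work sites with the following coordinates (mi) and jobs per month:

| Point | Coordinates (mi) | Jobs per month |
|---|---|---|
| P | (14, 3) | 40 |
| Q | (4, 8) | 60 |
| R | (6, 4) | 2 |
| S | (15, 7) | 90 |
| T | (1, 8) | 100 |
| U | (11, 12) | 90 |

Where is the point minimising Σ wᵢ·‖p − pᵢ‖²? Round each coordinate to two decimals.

The minimiser of Σwᵢ‖p−pᵢ‖² is the weighted centroid p* = (Σwᵢpᵢ)/(Σwᵢ).
Σwᵢ = 382.
Σwᵢxᵢ = 40·14 + 60·4 + 2·6 + 90·15 + 100·1 + 90·11 = 3252.
Σwᵢyᵢ = 40·3 + 60·8 + 2·4 + 90·7 + 100·8 + 90·12 = 3118.
x* = 3252/382 = 8.51, y* = 3118/382 = 8.16.

(8.51, 8.16)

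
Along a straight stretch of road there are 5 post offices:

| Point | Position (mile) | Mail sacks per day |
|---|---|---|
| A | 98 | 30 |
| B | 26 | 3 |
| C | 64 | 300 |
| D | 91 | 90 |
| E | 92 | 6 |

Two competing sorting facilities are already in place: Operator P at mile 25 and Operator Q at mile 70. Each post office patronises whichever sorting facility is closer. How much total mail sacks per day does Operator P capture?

The indifferent point is the midpoint (25+70)/2 = 47.5; post offices left of it (closer to Operator P at 25) go to Operator P, those right go to Operator Q.
  B at 26 (w=3) → Operator P
  C at 64 (w=300) → Operator Q
  D at 91 (w=90) → Operator Q
  E at 92 (w=6) → Operator Q
  A at 98 (w=30) → Operator Q
Operator P captures 3; Operator Q captures 426.

3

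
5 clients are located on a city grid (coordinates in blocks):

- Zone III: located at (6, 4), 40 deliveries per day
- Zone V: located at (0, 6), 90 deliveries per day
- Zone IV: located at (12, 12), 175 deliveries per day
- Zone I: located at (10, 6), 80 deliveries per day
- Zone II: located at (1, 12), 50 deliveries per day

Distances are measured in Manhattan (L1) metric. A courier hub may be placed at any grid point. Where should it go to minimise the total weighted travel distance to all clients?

Manhattan distance separates: Σwᵢ(|x−xᵢ|+|y−yᵢ|) = Σwᵢ|x−xᵢ| + Σwᵢ|y−yᵢ|, so x and y are optimised independently as 1-D weighted medians.
Total weight W = 435; half = 217.5.
x-coordinate, sorted with cumulative weight:
  x=0 (Zone V, w=90) cum 90
  x=1 (Zone II, w=50) cum 140
  x=6 (Zone III, w=40) cum 180
  x=10 (Zone I, w=80) cum 260  ← median
  x=12 (Zone IV, w=175) cum 435
⇒ x* = 10
y-coordinate, sorted with cumulative weight:
  y=4 (Zone III, w=40) cum 40
  y=6 (Zone V, w=90) cum 130
  y=6 (Zone I, w=80) cum 210
  y=12 (Zone IV, w=175) cum 385  ← median
  y=12 (Zone II, w=50) cum 435
⇒ y* = 12

(10, 12)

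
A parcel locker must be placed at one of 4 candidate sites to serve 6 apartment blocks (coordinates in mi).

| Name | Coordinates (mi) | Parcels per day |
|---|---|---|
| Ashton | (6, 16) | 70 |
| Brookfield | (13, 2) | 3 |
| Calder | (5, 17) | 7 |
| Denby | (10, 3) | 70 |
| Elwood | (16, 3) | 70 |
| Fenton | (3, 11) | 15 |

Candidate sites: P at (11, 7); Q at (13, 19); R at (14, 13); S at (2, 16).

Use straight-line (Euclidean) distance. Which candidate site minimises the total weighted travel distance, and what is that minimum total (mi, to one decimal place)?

P, total 1689.5 mi

Total weighted distance at each candidate:
  P (11, 7): total = 1689.5
  Q (13, 19): total = 3113.0
  R (14, 13): total = 2335.6
  S (2, 16): total = 2837.9
Minimum is at P with total 1689.5 mi.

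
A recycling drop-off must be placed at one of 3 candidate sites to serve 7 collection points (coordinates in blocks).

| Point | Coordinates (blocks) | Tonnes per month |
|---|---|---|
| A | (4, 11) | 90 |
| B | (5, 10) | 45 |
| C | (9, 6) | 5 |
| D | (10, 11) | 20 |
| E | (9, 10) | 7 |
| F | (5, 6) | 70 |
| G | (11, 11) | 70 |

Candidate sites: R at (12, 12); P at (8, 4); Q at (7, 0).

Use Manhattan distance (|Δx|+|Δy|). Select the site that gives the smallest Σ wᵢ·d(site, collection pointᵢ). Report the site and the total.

Total weighted distance at each candidate:
  R (12, 12): total = 2405
  P (8, 4): total = 2689
  Q (7, 0): total = 3814
Minimum is at R with total 2405 blocks.

R, total 2405 blocks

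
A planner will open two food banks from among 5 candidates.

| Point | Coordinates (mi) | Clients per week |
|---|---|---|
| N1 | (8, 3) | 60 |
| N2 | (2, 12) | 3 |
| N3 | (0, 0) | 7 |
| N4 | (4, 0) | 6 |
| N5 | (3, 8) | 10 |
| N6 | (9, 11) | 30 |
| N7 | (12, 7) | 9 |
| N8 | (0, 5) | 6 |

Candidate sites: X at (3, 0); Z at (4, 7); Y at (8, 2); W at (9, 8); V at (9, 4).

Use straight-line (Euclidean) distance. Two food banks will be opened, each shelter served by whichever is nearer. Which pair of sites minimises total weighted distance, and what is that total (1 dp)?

{Y, W}, total 398.5

Evaluate every pair (each demand assigned to the nearer of the two):
  {Y, W}: total = 398.5
  {W, V}: total = 449.2
  {Z, Y}: total = 450.1
  {Z, V}: total = 467.1
  {X, V}: total = 499.0
  {Y, V}: total = 548.0
  {X, Y}: total = 564.4
  {X, W}: total = 570.6
  {Z, W}: total = 580.0
  {X, Z}: total = 687.6
Best pair: {Y, W} with total 398.5.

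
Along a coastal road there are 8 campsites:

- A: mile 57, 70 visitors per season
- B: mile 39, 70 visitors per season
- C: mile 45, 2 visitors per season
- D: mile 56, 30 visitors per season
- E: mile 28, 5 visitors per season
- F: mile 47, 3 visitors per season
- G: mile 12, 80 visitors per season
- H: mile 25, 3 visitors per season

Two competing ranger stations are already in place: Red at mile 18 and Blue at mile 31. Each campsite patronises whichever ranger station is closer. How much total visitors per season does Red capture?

80

The indifferent point is the midpoint (18+31)/2 = 24.5; campsites left of it (closer to Red at 18) go to Red, those right go to Blue.
  G at 12 (w=80) → Red
  H at 25 (w=3) → Blue
  E at 28 (w=5) → Blue
  B at 39 (w=70) → Blue
  C at 45 (w=2) → Blue
  F at 47 (w=3) → Blue
  D at 56 (w=30) → Blue
  A at 57 (w=70) → Blue
Red captures 80; Blue captures 183.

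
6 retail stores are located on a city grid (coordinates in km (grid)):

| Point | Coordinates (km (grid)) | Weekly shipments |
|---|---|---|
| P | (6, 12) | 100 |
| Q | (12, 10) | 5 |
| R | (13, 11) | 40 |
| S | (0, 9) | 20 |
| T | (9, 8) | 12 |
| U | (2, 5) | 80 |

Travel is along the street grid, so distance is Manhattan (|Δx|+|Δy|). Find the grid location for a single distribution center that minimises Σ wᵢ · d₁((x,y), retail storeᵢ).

(6, 11)

Manhattan distance separates: Σwᵢ(|x−xᵢ|+|y−yᵢ|) = Σwᵢ|x−xᵢ| + Σwᵢ|y−yᵢ|, so x and y are optimised independently as 1-D weighted medians.
Total weight W = 257; half = 128.5.
x-coordinate, sorted with cumulative weight:
  x=0 (S, w=20) cum 20
  x=2 (U, w=80) cum 100
  x=6 (P, w=100) cum 200  ← median
  x=9 (T, w=12) cum 212
  x=12 (Q, w=5) cum 217
  x=13 (R, w=40) cum 257
⇒ x* = 6
y-coordinate, sorted with cumulative weight:
  y=5 (U, w=80) cum 80
  y=8 (T, w=12) cum 92
  y=9 (S, w=20) cum 112
  y=10 (Q, w=5) cum 117
  y=11 (R, w=40) cum 157  ← median
  y=12 (P, w=100) cum 257
⇒ y* = 11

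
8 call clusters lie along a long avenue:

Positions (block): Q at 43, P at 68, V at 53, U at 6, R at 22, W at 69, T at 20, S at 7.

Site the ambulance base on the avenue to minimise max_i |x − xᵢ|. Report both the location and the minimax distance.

location 37.5, max distance 31.5

The 1-center on a line is the midpoint of the two extreme points: leftmost at 6, rightmost at 69.
Optimal location = (6 + 69)/2 = 37.5; maximum distance = (69 − 6)/2 = 31.5.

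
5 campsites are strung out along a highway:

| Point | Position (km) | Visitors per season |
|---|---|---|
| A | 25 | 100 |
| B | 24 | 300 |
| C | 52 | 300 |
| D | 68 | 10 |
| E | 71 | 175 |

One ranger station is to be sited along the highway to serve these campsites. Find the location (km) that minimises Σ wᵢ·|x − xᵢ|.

x = 52

For a sum of weighted absolute distances on a line, the optimum is the weighted median (not the mean). Total weight W = 885; half-weight = 442.5.
Sort by position and accumulate weight:
  km 24 (B, w=300) → cum 300
  km 25 (A, w=100) → cum 400
  km 52 (C, w=300) → cum 700  ≥ 442.5 → median here
  km 68 (D, w=10) → cum 710
  km 71 (E, w=175) → cum 885
Optimal location: km 52.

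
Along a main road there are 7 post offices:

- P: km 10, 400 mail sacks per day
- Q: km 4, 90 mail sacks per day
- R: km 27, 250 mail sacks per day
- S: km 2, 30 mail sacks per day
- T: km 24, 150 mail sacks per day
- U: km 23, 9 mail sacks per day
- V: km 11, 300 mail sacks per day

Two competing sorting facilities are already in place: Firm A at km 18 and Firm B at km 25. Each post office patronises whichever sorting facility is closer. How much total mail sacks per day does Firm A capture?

820

The indifferent point is the midpoint (18+25)/2 = 21.5; post offices left of it (closer to Firm A at 18) go to Firm A, those right go to Firm B.
  S at 2 (w=30) → Firm A
  Q at 4 (w=90) → Firm A
  P at 10 (w=400) → Firm A
  V at 11 (w=300) → Firm A
  U at 23 (w=9) → Firm B
  T at 24 (w=150) → Firm B
  R at 27 (w=250) → Firm B
Firm A captures 820; Firm B captures 409.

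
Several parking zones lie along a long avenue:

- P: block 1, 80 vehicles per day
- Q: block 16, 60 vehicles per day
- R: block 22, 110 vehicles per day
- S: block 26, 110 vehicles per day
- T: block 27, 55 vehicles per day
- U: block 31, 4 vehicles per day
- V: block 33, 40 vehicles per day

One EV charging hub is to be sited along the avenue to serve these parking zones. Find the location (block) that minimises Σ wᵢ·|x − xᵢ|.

For a sum of weighted absolute distances on a line, the optimum is the weighted median (not the mean). Total weight W = 459; half-weight = 229.5.
Sort by position and accumulate weight:
  block 1 (P, w=80) → cum 80
  block 16 (Q, w=60) → cum 140
  block 22 (R, w=110) → cum 250  ≥ 229.5 → median here
  block 26 (S, w=110) → cum 360
  block 27 (T, w=55) → cum 415
  block 31 (U, w=4) → cum 419
  block 33 (V, w=40) → cum 459
Optimal location: block 22.

x = 22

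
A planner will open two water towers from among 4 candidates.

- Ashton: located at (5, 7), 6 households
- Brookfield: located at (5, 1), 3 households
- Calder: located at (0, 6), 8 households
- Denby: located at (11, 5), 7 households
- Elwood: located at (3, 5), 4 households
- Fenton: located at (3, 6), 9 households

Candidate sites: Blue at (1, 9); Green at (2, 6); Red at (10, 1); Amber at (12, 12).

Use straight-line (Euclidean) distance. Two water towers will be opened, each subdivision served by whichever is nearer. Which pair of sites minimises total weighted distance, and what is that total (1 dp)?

Evaluate every pair (each demand assigned to the nearer of the two):
  {Green, Red}: total = 93.5
  {Green, Amber}: total = 116.6
  {Blue, Green}: total = 130.5
  {Blue, Red}: total = 146.3
  {Blue, Amber}: total = 178.8
  {Red, Amber}: total = 289.8
Best pair: {Green, Red} with total 93.5.

{Green, Red}, total 93.5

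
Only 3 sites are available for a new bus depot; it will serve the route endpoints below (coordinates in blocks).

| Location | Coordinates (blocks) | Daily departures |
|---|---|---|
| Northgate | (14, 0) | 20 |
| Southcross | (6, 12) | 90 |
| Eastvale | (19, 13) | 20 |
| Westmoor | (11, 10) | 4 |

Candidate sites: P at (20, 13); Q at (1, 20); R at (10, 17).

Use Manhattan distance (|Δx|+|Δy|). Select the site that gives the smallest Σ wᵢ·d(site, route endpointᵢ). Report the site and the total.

R, total 1522 blocks

Total weighted distance at each candidate:
  P (20, 13): total = 1798
  Q (1, 20): total = 2410
  R (10, 17): total = 1522
Minimum is at R with total 1522 blocks.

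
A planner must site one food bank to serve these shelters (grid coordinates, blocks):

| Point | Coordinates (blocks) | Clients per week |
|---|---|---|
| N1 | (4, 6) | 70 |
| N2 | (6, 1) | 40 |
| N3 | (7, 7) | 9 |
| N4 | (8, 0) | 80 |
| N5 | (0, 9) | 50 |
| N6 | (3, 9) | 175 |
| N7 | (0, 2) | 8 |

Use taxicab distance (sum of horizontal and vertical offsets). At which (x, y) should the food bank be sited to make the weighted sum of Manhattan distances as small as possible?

(3, 9)

Manhattan distance separates: Σwᵢ(|x−xᵢ|+|y−yᵢ|) = Σwᵢ|x−xᵢ| + Σwᵢ|y−yᵢ|, so x and y are optimised independently as 1-D weighted medians.
Total weight W = 432; half = 216.
x-coordinate, sorted with cumulative weight:
  x=0 (N5, w=50) cum 50
  x=0 (N7, w=8) cum 58
  x=3 (N6, w=175) cum 233  ← median
  x=4 (N1, w=70) cum 303
  x=6 (N2, w=40) cum 343
  x=7 (N3, w=9) cum 352
  x=8 (N4, w=80) cum 432
⇒ x* = 3
y-coordinate, sorted with cumulative weight:
  y=0 (N4, w=80) cum 80
  y=1 (N2, w=40) cum 120
  y=2 (N7, w=8) cum 128
  y=6 (N1, w=70) cum 198
  y=7 (N3, w=9) cum 207
  y=9 (N5, w=50) cum 257  ← median
  y=9 (N6, w=175) cum 432
⇒ y* = 9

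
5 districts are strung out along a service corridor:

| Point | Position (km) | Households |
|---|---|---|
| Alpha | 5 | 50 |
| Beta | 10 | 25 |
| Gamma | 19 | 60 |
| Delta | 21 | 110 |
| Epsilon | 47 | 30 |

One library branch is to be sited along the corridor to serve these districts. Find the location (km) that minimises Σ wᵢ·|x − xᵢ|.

x = 21

For a sum of weighted absolute distances on a line, the optimum is the weighted median (not the mean). Total weight W = 275; half-weight = 137.5.
Sort by position and accumulate weight:
  km 5 (Alpha, w=50) → cum 50
  km 10 (Beta, w=25) → cum 75
  km 19 (Gamma, w=60) → cum 135
  km 21 (Delta, w=110) → cum 245  ≥ 137.5 → median here
  km 47 (Epsilon, w=30) → cum 275
Optimal location: km 21.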